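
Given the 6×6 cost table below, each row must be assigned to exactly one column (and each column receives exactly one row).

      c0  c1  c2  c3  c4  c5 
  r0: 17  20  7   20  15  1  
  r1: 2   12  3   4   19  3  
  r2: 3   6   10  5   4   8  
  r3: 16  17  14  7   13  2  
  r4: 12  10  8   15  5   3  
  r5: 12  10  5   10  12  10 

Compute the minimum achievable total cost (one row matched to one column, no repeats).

Minimum assignment cost: 26

optimal assignment: row0→col5 (cost 1), row1→col0 (cost 2), row2→col1 (cost 6), row3→col3 (cost 7), row4→col4 (cost 5), row5→col2 (cost 5)
total = 1 + 2 + 6 + 7 + 5 + 5 = 26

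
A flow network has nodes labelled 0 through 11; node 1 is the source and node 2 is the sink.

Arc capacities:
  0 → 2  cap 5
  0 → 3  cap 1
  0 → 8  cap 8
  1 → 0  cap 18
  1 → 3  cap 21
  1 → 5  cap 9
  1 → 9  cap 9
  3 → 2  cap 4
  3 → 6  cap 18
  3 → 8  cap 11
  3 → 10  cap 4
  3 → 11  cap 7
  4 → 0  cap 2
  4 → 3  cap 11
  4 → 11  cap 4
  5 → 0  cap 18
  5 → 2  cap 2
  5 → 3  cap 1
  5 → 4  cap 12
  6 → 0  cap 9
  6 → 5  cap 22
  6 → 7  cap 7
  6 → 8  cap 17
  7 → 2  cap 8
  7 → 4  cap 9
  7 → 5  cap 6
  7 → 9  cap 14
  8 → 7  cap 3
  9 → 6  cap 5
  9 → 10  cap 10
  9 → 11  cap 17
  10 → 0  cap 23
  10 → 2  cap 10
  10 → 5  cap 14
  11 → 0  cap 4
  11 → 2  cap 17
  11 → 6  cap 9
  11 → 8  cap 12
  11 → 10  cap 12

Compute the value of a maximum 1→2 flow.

augment #1: 1→0→2 bottleneck 5, total now 5
augment #2: 1→3→2 bottleneck 4, total now 9
augment #3: 1→5→2 bottleneck 2, total now 11
augment #4: 1→3→10→2 bottleneck 4, total now 15
augment #5: 1→3→11→2 bottleneck 7, total now 22
augment #6: 1→9→10→2 bottleneck 6, total now 28
augment #7: 1→9→11→2 bottleneck 3, total now 31
augment #8: 1→0→8→7→2 bottleneck 3, total now 34
augment #9: 1→3→6→7→2 bottleneck 5, total now 39
augment #10: 1→5→4→11→2 bottleneck 4, total now 43
augment #11: 1→3→6→7→9→11→2 bottleneck 1, total now 44
augment #12: 1→0→3→6→7→9→11→2 bottleneck 1, total now 45

Maximum flow value: 45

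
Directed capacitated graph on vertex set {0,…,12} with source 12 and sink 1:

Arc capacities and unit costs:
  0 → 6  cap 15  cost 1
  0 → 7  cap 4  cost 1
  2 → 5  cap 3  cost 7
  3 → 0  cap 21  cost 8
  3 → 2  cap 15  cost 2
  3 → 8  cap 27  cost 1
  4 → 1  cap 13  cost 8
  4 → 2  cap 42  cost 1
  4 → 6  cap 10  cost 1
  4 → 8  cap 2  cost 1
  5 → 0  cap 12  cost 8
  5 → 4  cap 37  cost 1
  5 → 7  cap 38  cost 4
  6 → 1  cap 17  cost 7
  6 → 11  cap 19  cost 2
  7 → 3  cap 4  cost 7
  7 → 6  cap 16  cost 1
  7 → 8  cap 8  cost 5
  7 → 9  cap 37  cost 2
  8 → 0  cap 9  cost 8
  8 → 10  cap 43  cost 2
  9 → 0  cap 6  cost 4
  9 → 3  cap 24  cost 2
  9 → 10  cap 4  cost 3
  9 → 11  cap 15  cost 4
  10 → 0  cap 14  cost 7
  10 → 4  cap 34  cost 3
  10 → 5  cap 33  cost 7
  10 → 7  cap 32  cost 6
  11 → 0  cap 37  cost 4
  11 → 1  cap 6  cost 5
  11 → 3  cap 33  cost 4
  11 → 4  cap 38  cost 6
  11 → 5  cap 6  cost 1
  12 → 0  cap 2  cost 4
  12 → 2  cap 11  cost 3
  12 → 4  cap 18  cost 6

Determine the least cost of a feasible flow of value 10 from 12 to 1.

shortest-cost path #1: 12→0→6→1 push 2 @ unit cost 12 (adds 24)
shortest-cost path #2: 12→4→1 push 8 @ unit cost 14 (adds 112)
total cost = 136

Minimum cost for 10 units: 136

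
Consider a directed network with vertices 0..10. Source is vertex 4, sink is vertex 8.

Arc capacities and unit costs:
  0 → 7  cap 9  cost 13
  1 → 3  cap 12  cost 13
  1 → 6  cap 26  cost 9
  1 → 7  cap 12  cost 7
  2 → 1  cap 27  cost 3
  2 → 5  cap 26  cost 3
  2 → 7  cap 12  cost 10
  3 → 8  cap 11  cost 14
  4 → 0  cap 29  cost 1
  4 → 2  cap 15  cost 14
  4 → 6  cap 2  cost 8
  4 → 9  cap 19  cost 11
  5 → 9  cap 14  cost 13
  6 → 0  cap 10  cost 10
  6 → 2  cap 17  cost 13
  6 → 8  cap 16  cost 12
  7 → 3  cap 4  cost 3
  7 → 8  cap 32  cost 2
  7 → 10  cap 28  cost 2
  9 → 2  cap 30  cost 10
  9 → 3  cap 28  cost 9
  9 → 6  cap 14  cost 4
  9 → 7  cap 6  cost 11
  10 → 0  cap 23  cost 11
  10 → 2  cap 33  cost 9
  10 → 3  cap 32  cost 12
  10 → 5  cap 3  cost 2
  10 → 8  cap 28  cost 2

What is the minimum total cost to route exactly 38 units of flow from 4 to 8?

shortest-cost path #1: 4→0→7→8 push 9 @ unit cost 16 (adds 144)
shortest-cost path #2: 4→6→8 push 2 @ unit cost 20 (adds 40)
shortest-cost path #3: 4→9→7→8 push 6 @ unit cost 24 (adds 144)
shortest-cost path #4: 4→2→7→8 push 12 @ unit cost 26 (adds 312)
shortest-cost path #5: 4→2→1→7→8 push 3 @ unit cost 26 (adds 78)
shortest-cost path #6: 4→9→6→8 push 6 @ unit cost 27 (adds 162)
total cost = 880

Minimum cost for 38 units: 880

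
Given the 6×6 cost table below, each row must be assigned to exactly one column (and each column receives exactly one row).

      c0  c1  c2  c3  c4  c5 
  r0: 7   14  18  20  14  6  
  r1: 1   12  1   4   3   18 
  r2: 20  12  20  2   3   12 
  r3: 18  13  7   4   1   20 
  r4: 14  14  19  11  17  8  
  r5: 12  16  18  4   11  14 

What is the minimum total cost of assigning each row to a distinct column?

Minimum assignment cost: 33

optimal assignment: row0→col0 (cost 7), row1→col2 (cost 1), row2→col1 (cost 12), row3→col4 (cost 1), row4→col5 (cost 8), row5→col3 (cost 4)
total = 7 + 1 + 12 + 1 + 8 + 4 = 33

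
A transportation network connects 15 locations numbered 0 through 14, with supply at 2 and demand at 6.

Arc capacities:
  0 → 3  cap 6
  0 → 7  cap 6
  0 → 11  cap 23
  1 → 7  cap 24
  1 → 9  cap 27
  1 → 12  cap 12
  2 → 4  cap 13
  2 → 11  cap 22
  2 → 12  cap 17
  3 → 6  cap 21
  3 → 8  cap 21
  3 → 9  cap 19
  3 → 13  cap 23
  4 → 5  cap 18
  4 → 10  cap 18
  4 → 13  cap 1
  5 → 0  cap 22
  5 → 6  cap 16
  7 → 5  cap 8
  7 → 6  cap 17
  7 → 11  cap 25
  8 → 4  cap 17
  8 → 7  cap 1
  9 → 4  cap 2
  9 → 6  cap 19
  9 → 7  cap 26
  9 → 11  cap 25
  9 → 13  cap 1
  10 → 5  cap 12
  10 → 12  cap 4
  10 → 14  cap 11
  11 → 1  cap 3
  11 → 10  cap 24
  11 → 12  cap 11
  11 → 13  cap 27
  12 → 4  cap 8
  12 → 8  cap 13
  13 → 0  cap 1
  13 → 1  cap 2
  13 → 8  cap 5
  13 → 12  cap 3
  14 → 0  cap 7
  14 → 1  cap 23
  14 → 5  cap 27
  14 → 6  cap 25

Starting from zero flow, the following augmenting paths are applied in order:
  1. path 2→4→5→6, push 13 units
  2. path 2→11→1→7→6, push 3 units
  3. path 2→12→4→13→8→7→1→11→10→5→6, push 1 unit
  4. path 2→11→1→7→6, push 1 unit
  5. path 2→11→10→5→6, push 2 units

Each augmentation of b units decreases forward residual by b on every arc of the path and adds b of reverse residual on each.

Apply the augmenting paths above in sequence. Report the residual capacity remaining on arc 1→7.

Residual capacity of (1,7): 21

after path 1 (2→4→5→6, push 13): res(1,7)=24
after path 2 (2→11→1→7→6, push 3): res(1,7)=21
after path 3 (2→12→4→13→8→7→1→11→10→5→6, push 1): res(1,7)=22
after path 4 (2→11→1→7→6, push 1): res(1,7)=21
after path 5 (2→11→10→5→6, push 2): res(1,7)=21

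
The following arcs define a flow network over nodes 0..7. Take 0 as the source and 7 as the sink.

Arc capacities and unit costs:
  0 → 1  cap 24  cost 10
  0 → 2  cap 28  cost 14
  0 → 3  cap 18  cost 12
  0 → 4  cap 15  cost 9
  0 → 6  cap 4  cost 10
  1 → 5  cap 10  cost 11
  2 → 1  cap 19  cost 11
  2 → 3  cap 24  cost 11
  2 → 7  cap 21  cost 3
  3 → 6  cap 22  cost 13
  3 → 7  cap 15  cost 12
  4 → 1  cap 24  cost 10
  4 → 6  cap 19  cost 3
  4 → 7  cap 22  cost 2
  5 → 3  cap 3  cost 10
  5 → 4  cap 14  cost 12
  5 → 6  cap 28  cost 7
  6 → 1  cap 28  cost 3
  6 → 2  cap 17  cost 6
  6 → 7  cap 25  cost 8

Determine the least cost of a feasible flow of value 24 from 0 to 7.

shortest-cost path #1: 0→4→7 push 15 @ unit cost 11 (adds 165)
shortest-cost path #2: 0→2→7 push 9 @ unit cost 17 (adds 153)
total cost = 318

Minimum cost for 24 units: 318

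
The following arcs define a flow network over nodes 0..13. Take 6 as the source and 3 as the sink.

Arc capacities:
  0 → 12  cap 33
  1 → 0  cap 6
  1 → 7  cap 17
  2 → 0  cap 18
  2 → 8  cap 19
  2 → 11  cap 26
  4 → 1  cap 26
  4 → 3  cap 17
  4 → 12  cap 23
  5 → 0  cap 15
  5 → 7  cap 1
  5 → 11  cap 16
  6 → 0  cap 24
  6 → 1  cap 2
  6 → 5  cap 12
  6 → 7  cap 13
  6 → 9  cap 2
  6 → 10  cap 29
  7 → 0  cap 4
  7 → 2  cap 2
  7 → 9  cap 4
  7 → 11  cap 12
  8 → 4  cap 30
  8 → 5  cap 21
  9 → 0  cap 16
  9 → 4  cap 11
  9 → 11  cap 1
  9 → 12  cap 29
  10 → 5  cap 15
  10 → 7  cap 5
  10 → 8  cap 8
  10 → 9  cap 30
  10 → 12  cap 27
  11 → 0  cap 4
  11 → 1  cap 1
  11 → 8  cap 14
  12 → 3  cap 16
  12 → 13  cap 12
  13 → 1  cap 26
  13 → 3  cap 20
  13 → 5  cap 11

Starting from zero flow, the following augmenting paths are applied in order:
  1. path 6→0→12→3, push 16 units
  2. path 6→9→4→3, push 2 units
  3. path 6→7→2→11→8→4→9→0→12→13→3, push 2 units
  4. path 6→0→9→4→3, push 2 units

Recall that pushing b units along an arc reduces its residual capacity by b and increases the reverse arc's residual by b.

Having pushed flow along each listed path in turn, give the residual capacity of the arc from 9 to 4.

after path 1 (6→0→12→3, push 16): res(9,4)=11
after path 2 (6→9→4→3, push 2): res(9,4)=9
after path 3 (6→7→2→11→8→4→9→0→12→13→3, push 2): res(9,4)=11
after path 4 (6→0→9→4→3, push 2): res(9,4)=9

Residual capacity of (9,4): 9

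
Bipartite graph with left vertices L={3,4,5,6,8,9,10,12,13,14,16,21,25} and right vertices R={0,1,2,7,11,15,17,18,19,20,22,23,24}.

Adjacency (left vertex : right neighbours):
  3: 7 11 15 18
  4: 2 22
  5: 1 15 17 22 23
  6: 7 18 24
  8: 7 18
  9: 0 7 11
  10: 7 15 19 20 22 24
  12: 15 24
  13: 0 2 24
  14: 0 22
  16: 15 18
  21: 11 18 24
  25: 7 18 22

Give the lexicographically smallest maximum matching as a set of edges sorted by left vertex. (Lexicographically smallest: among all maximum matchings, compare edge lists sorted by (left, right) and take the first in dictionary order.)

Lex-smallest maximum matching: {(3,7), (4,2), (5,1), (6,18), (9,0), (10,19), (12,15), (13,24), (14,22), (21,11)}

|M| = 10 (so the lex-smallest maximum matching has 10 edges)
process left vertices in ascending order; for each, take the smallest-labelled available neighbour that still permits 10 edges overall, or leave it unmatched if none does
lex-smallest matching: {3-7, 4-2, 5-1, 6-18, 9-0, 10-19, 12-15, 13-24, 14-22, 21-11}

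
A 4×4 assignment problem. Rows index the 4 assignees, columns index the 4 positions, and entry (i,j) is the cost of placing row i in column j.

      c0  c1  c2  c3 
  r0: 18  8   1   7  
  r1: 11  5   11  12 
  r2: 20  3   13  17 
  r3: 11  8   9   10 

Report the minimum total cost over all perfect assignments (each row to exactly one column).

optimal assignment: row0→col2 (cost 1), row1→col0 (cost 11), row2→col1 (cost 3), row3→col3 (cost 10)
total = 1 + 11 + 3 + 10 = 25

Minimum assignment cost: 25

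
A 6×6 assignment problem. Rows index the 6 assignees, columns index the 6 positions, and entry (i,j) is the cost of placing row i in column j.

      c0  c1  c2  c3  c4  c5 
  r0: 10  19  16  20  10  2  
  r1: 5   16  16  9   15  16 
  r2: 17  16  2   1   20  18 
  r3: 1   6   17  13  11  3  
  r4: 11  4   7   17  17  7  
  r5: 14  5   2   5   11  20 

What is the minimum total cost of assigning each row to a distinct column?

Minimum assignment cost: 25

one of 3 optimal assignments: row0→col4 (cost 10), row1→col0 (cost 5), row2→col3 (cost 1), row3→col5 (cost 3), row4→col1 (cost 4), row5→col2 (cost 2)
total = 10 + 5 + 1 + 3 + 4 + 2 = 25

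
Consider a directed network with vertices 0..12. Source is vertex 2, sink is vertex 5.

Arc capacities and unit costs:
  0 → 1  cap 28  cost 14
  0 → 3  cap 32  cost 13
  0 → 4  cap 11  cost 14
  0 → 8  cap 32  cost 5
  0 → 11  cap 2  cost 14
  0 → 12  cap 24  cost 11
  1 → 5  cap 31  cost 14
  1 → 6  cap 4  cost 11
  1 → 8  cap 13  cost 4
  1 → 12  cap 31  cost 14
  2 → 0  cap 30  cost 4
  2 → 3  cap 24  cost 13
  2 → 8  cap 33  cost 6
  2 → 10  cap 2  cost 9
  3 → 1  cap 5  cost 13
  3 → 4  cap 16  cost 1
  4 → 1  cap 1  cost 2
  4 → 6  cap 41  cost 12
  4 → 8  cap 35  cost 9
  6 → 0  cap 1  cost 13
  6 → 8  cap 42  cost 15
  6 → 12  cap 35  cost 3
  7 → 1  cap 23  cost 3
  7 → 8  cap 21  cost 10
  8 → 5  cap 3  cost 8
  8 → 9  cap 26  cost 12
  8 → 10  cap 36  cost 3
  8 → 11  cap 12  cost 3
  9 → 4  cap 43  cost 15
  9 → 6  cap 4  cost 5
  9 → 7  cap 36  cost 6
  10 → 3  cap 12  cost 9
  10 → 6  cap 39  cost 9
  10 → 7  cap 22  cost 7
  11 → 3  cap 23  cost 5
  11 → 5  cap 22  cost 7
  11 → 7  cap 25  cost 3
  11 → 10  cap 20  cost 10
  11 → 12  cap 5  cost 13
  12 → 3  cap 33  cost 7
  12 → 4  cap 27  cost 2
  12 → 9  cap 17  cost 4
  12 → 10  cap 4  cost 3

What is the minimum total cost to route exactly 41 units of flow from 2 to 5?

Minimum cost for 41 units: 1050

shortest-cost path #1: 2→8→5 push 3 @ unit cost 14 (adds 42)
shortest-cost path #2: 2→8→11→5 push 12 @ unit cost 16 (adds 192)
shortest-cost path #3: 2→0→11→5 push 2 @ unit cost 25 (adds 50)
shortest-cost path #4: 2→3→4→1→5 push 1 @ unit cost 30 (adds 30)
shortest-cost path #5: 2→0→1→5 push 23 @ unit cost 32 (adds 736)
total cost = 1050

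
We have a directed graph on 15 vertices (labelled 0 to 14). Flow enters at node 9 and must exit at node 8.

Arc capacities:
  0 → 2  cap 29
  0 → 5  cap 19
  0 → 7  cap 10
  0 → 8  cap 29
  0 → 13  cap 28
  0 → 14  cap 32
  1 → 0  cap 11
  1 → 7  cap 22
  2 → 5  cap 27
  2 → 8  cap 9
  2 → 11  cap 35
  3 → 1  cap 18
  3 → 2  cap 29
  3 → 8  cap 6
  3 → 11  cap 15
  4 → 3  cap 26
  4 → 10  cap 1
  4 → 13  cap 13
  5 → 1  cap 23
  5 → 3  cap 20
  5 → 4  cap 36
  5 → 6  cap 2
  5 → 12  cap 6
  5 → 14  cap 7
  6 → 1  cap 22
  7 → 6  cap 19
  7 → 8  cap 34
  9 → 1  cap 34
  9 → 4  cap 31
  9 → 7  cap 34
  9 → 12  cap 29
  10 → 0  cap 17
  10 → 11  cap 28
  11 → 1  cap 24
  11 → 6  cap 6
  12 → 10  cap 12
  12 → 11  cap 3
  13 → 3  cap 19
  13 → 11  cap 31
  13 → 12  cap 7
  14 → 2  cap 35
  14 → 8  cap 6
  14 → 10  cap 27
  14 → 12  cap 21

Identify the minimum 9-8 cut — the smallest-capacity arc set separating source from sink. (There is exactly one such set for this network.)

augment #1: 9→7→8 push 34
augment #2: 9→1→0→8 push 11
augment #3: 9→4→3→8 push 6
augment #4: 9→4→3→2→8 push 9
augment #5: 9→4→10→0→8 push 1
augment #6: 9→12→10→0→8 push 12
augment #7: 9→4→3→2→5→14→8 push 6
augment #8: 9→4→3→2→5→14→10→0→8 push 1
max flow = 80; residual-reachable set from 9 gives S-side
cut edges (S→T): {(1,0), (2,8), (3,8), (4,10), (5,14), (7,8), (12,10)} total cap 80

Min-cut arcs: {(1,0), (2,8), (3,8), (4,10), (5,14), (7,8), (12,10)} (total capacity 80)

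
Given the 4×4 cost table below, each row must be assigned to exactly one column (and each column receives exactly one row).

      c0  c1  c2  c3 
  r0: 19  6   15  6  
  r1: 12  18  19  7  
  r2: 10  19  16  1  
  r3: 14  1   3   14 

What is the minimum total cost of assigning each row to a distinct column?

optimal assignment: row0→col1 (cost 6), row1→col0 (cost 12), row2→col3 (cost 1), row3→col2 (cost 3)
total = 6 + 12 + 1 + 3 = 22

Minimum assignment cost: 22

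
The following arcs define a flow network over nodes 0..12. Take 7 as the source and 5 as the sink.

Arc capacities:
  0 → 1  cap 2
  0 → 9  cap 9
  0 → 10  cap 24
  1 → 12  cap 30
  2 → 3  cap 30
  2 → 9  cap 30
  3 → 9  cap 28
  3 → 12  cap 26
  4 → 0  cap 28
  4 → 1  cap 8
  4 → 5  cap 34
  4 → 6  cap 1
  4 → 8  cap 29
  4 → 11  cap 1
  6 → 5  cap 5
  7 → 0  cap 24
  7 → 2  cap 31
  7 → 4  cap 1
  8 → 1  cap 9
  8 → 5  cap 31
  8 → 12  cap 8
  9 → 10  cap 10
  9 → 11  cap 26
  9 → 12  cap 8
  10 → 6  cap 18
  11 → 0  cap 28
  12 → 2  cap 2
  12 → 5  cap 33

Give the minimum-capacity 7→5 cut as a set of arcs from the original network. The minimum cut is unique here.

Min-cut arcs: {(6,5), (7,4), (12,5)} (total capacity 39)

augment #1: 7→4→5 push 1
augment #2: 7→0→1→12→5 push 2
augment #3: 7→0→9→12→5 push 8
augment #4: 7→0→10→6→5 push 5
augment #5: 7→2→3→12→5 push 23
max flow = 39; residual-reachable set from 7 gives S-side
cut edges (S→T): {(6,5), (7,4), (12,5)} total cap 39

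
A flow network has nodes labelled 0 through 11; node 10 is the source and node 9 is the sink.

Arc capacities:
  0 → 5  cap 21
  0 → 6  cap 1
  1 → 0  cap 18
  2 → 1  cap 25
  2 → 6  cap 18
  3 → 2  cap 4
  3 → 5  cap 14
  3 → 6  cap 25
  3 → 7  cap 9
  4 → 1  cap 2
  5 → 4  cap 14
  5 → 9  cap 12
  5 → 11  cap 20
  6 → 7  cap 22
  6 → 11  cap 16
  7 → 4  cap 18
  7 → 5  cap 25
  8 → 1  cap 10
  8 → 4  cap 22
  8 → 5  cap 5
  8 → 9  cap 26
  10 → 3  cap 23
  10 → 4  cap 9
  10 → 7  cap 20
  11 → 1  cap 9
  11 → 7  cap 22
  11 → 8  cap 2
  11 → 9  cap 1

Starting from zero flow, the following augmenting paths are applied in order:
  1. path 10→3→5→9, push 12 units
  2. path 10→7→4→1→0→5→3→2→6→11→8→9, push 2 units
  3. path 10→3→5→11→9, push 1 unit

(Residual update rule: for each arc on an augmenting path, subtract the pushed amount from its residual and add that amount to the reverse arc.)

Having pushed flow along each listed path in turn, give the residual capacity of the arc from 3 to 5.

after path 1 (10→3→5→9, push 12): res(3,5)=2
after path 2 (10→7→4→1→0→5→3→2→6→11→8→9, push 2): res(3,5)=4
after path 3 (10→3→5→11→9, push 1): res(3,5)=3

Residual capacity of (3,5): 3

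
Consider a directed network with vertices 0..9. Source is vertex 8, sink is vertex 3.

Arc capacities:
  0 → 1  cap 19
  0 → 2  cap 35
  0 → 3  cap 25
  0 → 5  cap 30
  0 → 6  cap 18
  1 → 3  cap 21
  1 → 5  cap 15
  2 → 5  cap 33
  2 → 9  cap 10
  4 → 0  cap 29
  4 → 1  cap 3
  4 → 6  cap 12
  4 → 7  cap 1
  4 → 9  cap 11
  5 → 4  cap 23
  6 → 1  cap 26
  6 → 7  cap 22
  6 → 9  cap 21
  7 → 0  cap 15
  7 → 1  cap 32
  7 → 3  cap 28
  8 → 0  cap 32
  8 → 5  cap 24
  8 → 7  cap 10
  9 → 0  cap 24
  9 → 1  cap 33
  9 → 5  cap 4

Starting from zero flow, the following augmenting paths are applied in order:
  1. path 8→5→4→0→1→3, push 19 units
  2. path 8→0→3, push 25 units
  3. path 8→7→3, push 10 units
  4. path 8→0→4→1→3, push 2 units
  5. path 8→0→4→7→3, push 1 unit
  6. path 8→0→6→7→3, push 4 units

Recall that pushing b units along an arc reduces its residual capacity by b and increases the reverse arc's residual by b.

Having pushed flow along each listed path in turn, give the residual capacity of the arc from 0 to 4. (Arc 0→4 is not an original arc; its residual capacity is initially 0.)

Residual capacity of (0,4): 16

after path 1 (8→5→4→0→1→3, push 19): res(0,4)=19
after path 2 (8→0→3, push 25): res(0,4)=19
after path 3 (8→7→3, push 10): res(0,4)=19
after path 4 (8→0→4→1→3, push 2): res(0,4)=17
after path 5 (8→0→4→7→3, push 1): res(0,4)=16
after path 6 (8→0→6→7→3, push 4): res(0,4)=16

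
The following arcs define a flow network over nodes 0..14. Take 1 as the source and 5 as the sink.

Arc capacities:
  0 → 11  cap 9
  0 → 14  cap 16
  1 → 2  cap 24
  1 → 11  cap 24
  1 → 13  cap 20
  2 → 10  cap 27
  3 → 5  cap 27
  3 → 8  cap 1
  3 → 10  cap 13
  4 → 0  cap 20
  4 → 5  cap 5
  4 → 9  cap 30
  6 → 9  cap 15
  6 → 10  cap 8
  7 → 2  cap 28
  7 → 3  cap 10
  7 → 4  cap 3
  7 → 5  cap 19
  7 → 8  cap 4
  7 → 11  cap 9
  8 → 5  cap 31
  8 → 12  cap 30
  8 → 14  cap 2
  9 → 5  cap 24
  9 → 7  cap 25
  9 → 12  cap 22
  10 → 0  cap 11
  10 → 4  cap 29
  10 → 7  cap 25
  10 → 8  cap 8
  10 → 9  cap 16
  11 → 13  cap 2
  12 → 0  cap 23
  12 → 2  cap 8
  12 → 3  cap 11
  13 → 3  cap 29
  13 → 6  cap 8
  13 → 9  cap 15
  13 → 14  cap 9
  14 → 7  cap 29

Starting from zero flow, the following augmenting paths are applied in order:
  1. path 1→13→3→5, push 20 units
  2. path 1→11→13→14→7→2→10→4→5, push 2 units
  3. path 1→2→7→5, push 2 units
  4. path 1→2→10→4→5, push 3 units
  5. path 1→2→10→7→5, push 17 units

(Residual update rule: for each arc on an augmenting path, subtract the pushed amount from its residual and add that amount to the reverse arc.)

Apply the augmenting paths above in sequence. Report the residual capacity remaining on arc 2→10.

Residual capacity of (2,10): 5

after path 1 (1→13→3→5, push 20): res(2,10)=27
after path 2 (1→11→13→14→7→2→10→4→5, push 2): res(2,10)=25
after path 3 (1→2→7→5, push 2): res(2,10)=25
after path 4 (1→2→10→4→5, push 3): res(2,10)=22
after path 5 (1→2→10→7→5, push 17): res(2,10)=5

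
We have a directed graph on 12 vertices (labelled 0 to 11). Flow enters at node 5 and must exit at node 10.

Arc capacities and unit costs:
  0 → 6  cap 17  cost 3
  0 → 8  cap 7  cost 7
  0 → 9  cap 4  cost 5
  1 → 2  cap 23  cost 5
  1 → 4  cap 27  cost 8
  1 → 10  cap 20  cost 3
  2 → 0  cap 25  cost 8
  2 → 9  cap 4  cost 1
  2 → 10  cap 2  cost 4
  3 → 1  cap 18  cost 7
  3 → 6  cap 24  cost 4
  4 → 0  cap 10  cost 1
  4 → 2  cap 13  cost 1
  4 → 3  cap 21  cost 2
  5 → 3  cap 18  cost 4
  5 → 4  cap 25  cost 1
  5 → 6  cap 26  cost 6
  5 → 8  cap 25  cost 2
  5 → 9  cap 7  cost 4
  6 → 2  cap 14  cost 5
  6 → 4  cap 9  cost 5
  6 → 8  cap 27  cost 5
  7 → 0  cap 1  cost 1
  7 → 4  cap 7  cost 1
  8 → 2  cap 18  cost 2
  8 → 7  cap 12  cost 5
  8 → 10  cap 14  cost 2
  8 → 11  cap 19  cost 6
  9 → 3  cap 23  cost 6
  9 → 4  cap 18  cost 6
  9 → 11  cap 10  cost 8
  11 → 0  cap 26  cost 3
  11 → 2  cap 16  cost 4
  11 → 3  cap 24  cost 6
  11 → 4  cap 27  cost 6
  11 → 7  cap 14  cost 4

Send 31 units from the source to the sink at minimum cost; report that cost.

shortest-cost path #1: 5→8→10 push 14 @ unit cost 4 (adds 56)
shortest-cost path #2: 5→4→2→10 push 2 @ unit cost 6 (adds 12)
shortest-cost path #3: 5→4→3→1→10 push 15 @ unit cost 13 (adds 195)
total cost = 263

Minimum cost for 31 units: 263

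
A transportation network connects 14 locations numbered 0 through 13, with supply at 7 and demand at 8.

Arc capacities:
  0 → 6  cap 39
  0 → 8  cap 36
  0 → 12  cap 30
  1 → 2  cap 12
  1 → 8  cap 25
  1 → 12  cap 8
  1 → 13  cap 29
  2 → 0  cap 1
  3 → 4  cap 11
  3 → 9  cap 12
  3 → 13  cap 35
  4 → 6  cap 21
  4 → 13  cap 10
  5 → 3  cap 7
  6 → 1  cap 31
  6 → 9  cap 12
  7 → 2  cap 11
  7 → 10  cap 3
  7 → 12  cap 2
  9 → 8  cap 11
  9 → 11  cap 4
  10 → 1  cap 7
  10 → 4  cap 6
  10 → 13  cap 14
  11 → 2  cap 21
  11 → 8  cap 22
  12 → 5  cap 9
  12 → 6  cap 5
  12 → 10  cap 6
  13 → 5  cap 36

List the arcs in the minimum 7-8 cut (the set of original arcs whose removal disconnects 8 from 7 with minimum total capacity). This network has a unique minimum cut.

Min-cut arcs: {(2,0), (7,10), (7,12)} (total capacity 6)

augment #1: 7→2→0→8 push 1
augment #2: 7→10→1→8 push 3
augment #3: 7→12→6→1→8 push 2
max flow = 6; residual-reachable set from 7 gives S-side
cut edges (S→T): {(2,0), (7,10), (7,12)} total cap 6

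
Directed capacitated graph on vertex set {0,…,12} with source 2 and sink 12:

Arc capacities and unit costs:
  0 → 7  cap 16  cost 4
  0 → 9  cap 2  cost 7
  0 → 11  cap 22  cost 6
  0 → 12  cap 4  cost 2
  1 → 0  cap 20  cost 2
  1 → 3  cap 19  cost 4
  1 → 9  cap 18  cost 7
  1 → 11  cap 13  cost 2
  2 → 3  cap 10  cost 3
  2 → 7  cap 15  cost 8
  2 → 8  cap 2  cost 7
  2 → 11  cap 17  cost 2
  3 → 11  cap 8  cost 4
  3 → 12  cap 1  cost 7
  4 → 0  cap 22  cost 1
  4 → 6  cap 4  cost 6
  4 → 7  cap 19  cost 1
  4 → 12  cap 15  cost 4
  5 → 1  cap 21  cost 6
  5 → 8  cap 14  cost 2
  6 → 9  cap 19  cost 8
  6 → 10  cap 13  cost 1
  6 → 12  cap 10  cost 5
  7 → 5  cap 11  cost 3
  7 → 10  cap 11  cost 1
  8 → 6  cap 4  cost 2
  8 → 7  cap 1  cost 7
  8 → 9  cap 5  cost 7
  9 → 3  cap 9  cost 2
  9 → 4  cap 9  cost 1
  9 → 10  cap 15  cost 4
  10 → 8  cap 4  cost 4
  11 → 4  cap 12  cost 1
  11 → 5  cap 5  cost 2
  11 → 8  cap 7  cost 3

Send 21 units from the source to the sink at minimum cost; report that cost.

Minimum cost for 21 units: 207

shortest-cost path #1: 2→11→4→0→12 push 4 @ unit cost 6 (adds 24)
shortest-cost path #2: 2→11→4→12 push 8 @ unit cost 7 (adds 56)
shortest-cost path #3: 2→3→12 push 1 @ unit cost 10 (adds 10)
shortest-cost path #4: 2→11→8→6→12 push 4 @ unit cost 12 (adds 48)
shortest-cost path #5: 2→11→5→1→0→4→12 push 1 @ unit cost 15 (adds 15)
shortest-cost path #6: 2→8→11→5→1→0→4→12 push 2 @ unit cost 17 (adds 34)
shortest-cost path #7: 2→3→11→5→1→0→4→12 push 1 @ unit cost 20 (adds 20)
total cost = 207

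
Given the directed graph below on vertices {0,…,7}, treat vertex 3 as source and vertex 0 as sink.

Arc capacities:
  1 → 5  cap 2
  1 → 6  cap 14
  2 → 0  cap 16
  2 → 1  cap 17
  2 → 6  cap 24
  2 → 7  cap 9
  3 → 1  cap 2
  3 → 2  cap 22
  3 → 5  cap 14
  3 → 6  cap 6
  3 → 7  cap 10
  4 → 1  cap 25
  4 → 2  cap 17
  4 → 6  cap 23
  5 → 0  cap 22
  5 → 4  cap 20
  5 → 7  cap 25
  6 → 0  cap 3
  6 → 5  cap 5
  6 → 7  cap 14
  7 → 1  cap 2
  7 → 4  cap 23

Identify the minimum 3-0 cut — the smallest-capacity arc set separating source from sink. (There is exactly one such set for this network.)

augment #1: 3→2→0 push 16
augment #2: 3→5→0 push 14
augment #3: 3→6→0 push 3
augment #4: 3→1→5→0 push 2
augment #5: 3→6→5→0 push 3
augment #6: 3→2→6→5→0 push 2
max flow = 40; residual-reachable set from 3 gives S-side
cut edges (S→T): {(1,5), (2,0), (3,5), (6,0), (6,5)} total cap 40

Min-cut arcs: {(1,5), (2,0), (3,5), (6,0), (6,5)} (total capacity 40)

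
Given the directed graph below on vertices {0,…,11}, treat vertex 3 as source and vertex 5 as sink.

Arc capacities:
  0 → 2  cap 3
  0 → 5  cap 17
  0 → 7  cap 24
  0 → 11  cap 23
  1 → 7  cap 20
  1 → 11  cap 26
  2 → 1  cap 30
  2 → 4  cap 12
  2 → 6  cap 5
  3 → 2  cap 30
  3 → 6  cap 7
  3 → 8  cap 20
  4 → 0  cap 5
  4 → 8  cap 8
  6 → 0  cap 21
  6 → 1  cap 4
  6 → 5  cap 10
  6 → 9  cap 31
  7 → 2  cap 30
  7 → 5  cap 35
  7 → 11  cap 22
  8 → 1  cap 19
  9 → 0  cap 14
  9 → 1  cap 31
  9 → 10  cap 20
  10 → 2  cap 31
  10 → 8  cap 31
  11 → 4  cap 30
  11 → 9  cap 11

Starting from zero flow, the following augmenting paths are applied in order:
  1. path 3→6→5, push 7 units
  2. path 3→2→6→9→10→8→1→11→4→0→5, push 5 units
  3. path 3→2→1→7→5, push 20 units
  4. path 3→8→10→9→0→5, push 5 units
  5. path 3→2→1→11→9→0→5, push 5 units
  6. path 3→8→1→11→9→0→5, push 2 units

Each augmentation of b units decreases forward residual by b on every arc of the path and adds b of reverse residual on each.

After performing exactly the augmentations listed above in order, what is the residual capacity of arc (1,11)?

Residual capacity of (1,11): 14

after path 1 (3→6→5, push 7): res(1,11)=26
after path 2 (3→2→6→9→10→8→1→11→4→0→5, push 5): res(1,11)=21
after path 3 (3→2→1→7→5, push 20): res(1,11)=21
after path 4 (3→8→10→9→0→5, push 5): res(1,11)=21
after path 5 (3→2→1→11→9→0→5, push 5): res(1,11)=16
after path 6 (3→8→1→11→9→0→5, push 2): res(1,11)=14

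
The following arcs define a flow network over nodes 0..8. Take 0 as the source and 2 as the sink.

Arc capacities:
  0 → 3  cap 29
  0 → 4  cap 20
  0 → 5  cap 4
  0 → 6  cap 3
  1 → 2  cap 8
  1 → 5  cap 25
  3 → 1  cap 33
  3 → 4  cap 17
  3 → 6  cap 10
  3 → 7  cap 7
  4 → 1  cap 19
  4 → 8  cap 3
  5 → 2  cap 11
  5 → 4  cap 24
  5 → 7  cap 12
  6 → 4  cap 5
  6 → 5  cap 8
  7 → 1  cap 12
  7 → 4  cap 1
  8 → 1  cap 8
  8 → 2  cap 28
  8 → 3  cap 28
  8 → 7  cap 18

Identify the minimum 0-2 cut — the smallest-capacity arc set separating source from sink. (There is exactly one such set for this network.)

Min-cut arcs: {(1,2), (4,8), (5,2)} (total capacity 22)

augment #1: 0→5→2 push 4
augment #2: 0→3→1→2 push 8
augment #3: 0→4→8→2 push 3
augment #4: 0→6→5→2 push 3
augment #5: 0→3→1→5→2 push 4
max flow = 22; residual-reachable set from 0 gives S-side
cut edges (S→T): {(1,2), (4,8), (5,2)} total cap 22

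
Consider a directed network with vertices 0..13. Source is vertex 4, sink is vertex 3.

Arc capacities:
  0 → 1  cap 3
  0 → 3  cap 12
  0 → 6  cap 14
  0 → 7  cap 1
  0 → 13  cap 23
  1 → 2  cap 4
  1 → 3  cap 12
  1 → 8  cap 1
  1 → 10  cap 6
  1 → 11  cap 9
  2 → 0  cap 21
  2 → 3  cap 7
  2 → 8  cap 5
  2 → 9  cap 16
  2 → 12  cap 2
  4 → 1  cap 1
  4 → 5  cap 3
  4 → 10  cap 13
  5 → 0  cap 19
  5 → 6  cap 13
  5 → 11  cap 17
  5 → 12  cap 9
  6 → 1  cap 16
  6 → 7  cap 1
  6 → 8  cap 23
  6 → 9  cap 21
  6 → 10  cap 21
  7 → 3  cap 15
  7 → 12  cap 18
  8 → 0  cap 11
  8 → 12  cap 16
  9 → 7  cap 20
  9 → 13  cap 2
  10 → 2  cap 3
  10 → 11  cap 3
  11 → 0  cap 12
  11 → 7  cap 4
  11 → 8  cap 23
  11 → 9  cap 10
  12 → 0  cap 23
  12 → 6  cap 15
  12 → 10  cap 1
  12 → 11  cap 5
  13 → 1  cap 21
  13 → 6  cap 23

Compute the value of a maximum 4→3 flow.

augment #1: 4→1→3 bottleneck 1, total now 1
augment #2: 4→5→0→3 bottleneck 3, total now 4
augment #3: 4→10→2→3 bottleneck 3, total now 7
augment #4: 4→10→11→0→3 bottleneck 3, total now 10

Maximum flow value: 10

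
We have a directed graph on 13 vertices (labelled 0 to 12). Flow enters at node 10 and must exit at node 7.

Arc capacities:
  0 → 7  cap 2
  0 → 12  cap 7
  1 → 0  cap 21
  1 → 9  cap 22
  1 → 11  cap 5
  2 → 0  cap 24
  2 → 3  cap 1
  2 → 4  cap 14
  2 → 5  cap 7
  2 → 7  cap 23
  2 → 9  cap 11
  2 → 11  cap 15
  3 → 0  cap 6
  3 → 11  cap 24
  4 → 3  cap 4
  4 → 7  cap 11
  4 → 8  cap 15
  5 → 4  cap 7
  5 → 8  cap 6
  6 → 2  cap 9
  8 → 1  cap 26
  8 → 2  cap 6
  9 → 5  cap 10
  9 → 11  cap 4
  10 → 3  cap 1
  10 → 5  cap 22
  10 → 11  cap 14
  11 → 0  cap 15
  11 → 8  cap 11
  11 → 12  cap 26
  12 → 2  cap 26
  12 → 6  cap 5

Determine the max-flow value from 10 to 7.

augment #1: 10→3→0→7 bottleneck 1, total now 1
augment #2: 10→5→4→7 bottleneck 7, total now 8
augment #3: 10→11→0→7 bottleneck 1, total now 9
augment #4: 10→5→8→2→7 bottleneck 6, total now 15
augment #5: 10→11→12→2→7 bottleneck 13, total now 28

Maximum flow value: 28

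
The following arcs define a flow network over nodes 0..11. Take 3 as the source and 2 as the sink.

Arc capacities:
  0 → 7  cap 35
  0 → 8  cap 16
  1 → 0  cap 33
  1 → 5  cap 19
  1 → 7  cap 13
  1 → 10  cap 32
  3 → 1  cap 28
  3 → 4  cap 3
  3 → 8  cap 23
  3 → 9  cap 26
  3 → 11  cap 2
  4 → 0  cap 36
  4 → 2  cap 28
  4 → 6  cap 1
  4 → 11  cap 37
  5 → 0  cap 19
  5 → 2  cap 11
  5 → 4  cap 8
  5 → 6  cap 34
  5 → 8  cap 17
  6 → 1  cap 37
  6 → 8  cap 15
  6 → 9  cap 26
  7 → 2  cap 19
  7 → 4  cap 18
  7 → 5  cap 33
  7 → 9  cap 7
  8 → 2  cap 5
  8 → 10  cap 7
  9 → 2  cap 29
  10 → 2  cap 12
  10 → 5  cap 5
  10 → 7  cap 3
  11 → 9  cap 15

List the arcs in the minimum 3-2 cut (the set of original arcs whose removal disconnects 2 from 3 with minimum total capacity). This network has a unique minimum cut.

Min-cut arcs: {(3,1), (3,4), (3,9), (3,11), (8,2), (8,10)} (total capacity 71)

augment #1: 3→4→2 push 3
augment #2: 3→8→2 push 5
augment #3: 3→9→2 push 26
augment #4: 3→1→5→2 push 11
augment #5: 3→1→7→2 push 13
augment #6: 3→1→10→2 push 4
augment #7: 3→8→10→2 push 7
augment #8: 3→11→9→2 push 2
max flow = 71; residual-reachable set from 3 gives S-side
cut edges (S→T): {(3,1), (3,4), (3,9), (3,11), (8,2), (8,10)} total cap 71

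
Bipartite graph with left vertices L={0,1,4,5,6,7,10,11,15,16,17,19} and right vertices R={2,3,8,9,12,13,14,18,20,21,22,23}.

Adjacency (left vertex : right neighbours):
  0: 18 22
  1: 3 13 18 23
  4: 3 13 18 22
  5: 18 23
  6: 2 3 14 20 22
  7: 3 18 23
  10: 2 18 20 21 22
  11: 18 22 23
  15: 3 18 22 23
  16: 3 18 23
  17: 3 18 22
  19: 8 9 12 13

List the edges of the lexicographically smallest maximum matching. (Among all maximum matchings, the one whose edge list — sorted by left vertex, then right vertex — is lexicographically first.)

Lex-smallest maximum matching: {(0,18), (1,3), (4,13), (5,23), (6,2), (10,20), (11,22), (19,8)}

|M| = 8 (so the lex-smallest maximum matching has 8 edges)
process left vertices in ascending order; for each, take the smallest-labelled available neighbour that still permits 8 edges overall, or leave it unmatched if none does
lex-smallest matching: {0-18, 1-3, 4-13, 5-23, 6-2, 10-20, 11-22, 19-8}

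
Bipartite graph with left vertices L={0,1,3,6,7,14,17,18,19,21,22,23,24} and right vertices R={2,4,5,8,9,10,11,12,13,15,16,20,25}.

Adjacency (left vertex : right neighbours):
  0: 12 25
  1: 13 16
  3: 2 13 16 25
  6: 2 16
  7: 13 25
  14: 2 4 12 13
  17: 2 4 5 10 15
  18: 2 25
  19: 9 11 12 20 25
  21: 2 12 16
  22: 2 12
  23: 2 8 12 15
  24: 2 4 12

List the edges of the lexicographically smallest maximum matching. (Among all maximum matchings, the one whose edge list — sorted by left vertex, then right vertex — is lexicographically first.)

|M| = 9 (so the lex-smallest maximum matching has 9 edges)
process left vertices in ascending order; for each, take the smallest-labelled available neighbour that still permits 9 edges overall, or leave it unmatched if none does
lex-smallest matching: {0-12, 1-13, 3-2, 6-16, 7-25, 14-4, 17-5, 19-9, 23-8}

Lex-smallest maximum matching: {(0,12), (1,13), (3,2), (6,16), (7,25), (14,4), (17,5), (19,9), (23,8)}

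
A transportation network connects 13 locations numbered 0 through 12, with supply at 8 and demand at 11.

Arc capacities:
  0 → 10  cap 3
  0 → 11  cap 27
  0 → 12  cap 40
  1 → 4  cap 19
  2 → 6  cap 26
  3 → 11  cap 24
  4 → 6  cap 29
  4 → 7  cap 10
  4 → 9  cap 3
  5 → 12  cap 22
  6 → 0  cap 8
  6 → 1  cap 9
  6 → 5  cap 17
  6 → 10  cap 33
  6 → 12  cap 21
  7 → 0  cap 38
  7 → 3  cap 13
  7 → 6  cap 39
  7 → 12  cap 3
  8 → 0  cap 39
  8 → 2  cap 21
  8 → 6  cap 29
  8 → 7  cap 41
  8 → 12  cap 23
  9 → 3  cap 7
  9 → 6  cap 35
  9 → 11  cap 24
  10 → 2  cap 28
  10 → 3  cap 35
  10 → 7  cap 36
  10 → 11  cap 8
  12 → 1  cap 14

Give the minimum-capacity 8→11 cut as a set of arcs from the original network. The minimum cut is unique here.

Min-cut arcs: {(0,11), (3,11), (4,9), (10,11)} (total capacity 62)

augment #1: 8→0→11 push 27
augment #2: 8→0→10→11 push 3
augment #3: 8→6→10→11 push 5
augment #4: 8→7→3→11 push 13
augment #5: 8→6→10→3→11 push 11
augment #6: 8→6→1→4→9→11 push 3
max flow = 62; residual-reachable set from 8 gives S-side
cut edges (S→T): {(0,11), (3,11), (4,9), (10,11)} total cap 62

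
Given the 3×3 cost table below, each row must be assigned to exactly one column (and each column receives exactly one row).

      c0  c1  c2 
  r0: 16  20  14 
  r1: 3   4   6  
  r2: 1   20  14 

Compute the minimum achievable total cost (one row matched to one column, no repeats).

Minimum assignment cost: 19

optimal assignment: row0→col2 (cost 14), row1→col1 (cost 4), row2→col0 (cost 1)
total = 14 + 4 + 1 = 19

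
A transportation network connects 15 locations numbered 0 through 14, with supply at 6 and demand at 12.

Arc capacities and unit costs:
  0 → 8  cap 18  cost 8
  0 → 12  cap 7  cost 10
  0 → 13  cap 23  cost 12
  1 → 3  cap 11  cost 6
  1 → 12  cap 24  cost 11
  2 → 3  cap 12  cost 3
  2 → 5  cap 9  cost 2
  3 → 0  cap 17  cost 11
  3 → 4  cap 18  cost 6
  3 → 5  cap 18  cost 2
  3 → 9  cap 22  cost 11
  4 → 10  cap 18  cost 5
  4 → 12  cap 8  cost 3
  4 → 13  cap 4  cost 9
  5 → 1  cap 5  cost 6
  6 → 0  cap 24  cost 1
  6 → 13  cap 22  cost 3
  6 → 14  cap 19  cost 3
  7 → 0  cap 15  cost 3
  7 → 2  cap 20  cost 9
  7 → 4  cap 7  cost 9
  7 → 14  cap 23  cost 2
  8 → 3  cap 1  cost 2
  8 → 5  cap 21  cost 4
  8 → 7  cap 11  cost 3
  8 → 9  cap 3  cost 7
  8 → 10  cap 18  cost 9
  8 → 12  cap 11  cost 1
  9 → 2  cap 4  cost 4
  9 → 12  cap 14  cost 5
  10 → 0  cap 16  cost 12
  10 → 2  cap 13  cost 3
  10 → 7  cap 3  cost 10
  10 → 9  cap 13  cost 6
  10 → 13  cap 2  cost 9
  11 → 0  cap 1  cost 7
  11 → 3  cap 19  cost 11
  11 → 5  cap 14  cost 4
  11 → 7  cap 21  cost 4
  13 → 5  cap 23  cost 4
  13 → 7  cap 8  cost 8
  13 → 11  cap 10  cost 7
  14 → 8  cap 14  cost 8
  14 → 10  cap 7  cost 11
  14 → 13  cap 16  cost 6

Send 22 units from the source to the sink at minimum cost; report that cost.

shortest-cost path #1: 6→0→8→12 push 11 @ unit cost 10 (adds 110)
shortest-cost path #2: 6→0→12 push 7 @ unit cost 11 (adds 77)
shortest-cost path #3: 6→0→8→3→4→12 push 1 @ unit cost 20 (adds 20)
shortest-cost path #4: 6→0→8→9→12 push 3 @ unit cost 21 (adds 63)
total cost = 270

Minimum cost for 22 units: 270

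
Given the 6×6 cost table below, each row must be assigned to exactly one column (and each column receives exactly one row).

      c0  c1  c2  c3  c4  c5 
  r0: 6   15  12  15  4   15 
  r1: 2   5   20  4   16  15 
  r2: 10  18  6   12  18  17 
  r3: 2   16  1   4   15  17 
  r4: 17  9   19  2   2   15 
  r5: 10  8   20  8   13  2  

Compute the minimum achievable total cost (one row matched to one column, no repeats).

optimal assignment: row0→col4 (cost 4), row1→col1 (cost 5), row2→col2 (cost 6), row3→col0 (cost 2), row4→col3 (cost 2), row5→col5 (cost 2)
total = 4 + 5 + 6 + 2 + 2 + 2 = 21

Minimum assignment cost: 21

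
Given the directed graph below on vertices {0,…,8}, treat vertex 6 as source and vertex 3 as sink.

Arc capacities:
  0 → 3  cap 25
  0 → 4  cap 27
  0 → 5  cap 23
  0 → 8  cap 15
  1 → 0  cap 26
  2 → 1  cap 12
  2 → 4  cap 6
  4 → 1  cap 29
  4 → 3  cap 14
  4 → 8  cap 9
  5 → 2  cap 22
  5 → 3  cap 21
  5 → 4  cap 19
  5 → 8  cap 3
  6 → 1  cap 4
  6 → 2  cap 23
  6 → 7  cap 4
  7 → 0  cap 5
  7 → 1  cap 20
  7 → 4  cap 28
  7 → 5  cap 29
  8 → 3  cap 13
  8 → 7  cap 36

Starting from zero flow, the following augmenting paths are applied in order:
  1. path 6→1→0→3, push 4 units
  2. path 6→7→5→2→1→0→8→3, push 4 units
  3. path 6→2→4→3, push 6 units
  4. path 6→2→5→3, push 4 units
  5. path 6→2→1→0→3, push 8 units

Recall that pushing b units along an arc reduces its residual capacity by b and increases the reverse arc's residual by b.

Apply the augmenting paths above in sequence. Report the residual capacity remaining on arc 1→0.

Residual capacity of (1,0): 10

after path 1 (6→1→0→3, push 4): res(1,0)=22
after path 2 (6→7→5→2→1→0→8→3, push 4): res(1,0)=18
after path 3 (6→2→4→3, push 6): res(1,0)=18
after path 4 (6→2→5→3, push 4): res(1,0)=18
after path 5 (6→2→1→0→3, push 8): res(1,0)=10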